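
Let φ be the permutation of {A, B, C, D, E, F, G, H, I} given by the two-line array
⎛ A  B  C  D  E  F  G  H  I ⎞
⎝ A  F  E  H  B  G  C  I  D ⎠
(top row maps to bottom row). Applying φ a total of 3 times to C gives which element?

Tracing C → E → … returns to C after 5 steps, so C lies in a 5-cycle (B, F, G, C, E).
Advancing 3 steps from C: C → E → B → F.

F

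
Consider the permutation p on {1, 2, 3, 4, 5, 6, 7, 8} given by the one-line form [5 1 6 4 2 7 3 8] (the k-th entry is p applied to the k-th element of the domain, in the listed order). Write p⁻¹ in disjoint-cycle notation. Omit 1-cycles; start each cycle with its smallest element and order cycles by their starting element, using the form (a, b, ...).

The cycle decomposition of p is (1, 5, 2)(3, 6, 7).
Reversing each cycle (and rotating so the smallest element leads) gives p⁻¹ = (1, 2, 5)(3, 7, 6).

(1, 2, 5)(3, 7, 6)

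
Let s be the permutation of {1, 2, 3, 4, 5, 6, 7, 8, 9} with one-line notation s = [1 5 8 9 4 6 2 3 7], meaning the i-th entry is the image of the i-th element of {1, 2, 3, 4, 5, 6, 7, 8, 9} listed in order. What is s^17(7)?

5

Tracing 7 → 2 → … returns to 7 after 5 steps, so 7 lies in a 5-cycle (2, 5, 4, 9, 7).
Since the cycle has length 5, s^17 acts on it the same as s^2 (17 mod 5 = 2).
Advancing 2 steps from 7: 7 → 2 → 5.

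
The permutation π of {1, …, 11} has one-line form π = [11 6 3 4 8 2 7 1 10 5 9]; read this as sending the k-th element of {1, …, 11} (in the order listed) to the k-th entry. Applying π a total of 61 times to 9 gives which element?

Tracing 9 → 10 → … returns to 9 after 6 steps, so 9 lies in a 6-cycle (1 11 9 10 5 8).
On a 6-cycle, π^6 is the identity, so π^61 = π^1 there (61 ≡ 1 mod 6).
Advancing 1 step from 9: 9 → 10.

10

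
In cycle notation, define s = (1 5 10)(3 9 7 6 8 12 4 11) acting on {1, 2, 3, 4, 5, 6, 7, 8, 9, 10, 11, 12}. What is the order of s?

The disjoint cycles have lengths 8, 3, 1.
The order is lcm(8, 3) = 24.

24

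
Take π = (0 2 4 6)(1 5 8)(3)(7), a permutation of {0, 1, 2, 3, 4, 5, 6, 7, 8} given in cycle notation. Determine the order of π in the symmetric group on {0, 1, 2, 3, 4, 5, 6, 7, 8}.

12

The cycle type of π is (4, 3, 1, 1).
The order of π is the least common multiple of its cycle lengths: lcm(4, 3) = 12.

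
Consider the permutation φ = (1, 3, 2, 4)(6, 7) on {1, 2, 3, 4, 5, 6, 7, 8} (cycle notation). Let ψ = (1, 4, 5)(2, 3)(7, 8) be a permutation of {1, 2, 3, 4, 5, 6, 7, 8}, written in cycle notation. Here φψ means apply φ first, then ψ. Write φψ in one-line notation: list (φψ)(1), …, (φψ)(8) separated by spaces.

2 5 3 4 1 8 6 7

Chase each element through φ then ψ: 1 → 3 → 2; 2 → 4 → 5; 3 → 2 → 3; 4 → 1 → 4; 5 → 5 → 1; 6 → 7 → 8; 7 → 6 → 6; 8 → 8 → 7.
Collecting the images, φψ = [2 5 3 4 1 8 6 7].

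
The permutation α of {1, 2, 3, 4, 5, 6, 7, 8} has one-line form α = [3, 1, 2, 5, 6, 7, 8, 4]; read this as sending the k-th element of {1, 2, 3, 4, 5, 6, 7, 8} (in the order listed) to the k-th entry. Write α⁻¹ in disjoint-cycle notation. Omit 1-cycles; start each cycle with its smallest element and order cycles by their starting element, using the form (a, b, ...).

First write α in disjoint cycles: (1, 3, 2)(4, 5, 6, 7, 8).
The inverse reverses every cycle; in canonical form, α⁻¹ = (1, 2, 3)(4, 8, 7, 6, 5).

(1, 2, 3)(4, 8, 7, 6, 5)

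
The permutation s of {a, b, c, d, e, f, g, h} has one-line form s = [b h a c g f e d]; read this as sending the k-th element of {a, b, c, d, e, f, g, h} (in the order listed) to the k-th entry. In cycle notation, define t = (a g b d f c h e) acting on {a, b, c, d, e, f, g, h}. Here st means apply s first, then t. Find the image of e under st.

(st)(e) = t(s(e)). s(e) = g, then t(g) = b. So (st)(e) = b.

b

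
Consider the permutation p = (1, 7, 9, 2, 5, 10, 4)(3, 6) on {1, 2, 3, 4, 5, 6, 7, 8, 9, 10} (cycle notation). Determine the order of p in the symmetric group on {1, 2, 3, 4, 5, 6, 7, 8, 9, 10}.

14

The cycle type of p is (7, 2, 1).
The order of p is the least common multiple of its cycle lengths: lcm(7, 2) = 14.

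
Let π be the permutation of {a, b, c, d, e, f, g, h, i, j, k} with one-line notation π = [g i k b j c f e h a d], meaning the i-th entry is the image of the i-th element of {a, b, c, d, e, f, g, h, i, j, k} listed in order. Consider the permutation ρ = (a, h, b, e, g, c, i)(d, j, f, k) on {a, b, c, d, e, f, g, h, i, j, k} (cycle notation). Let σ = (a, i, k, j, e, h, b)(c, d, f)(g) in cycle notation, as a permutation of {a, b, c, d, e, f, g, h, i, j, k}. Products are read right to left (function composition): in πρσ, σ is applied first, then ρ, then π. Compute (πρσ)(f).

(πρσ)(f) = π(ρ(σ(f))). σ(f) = c, then ρ(c) = i, then π(i) = h, so the result is h.

h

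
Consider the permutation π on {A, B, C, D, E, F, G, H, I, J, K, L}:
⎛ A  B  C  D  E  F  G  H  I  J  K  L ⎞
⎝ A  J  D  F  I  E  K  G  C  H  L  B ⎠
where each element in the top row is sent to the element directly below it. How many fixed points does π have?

1

The fixed points (elements with π(x) = x) are {A}, so there is 1.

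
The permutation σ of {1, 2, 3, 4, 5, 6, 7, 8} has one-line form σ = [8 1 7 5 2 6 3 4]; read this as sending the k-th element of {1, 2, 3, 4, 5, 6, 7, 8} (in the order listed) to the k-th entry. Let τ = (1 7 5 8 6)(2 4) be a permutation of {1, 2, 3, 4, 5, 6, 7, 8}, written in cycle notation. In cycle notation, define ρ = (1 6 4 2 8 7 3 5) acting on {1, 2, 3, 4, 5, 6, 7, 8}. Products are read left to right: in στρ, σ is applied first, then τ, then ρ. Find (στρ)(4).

Chase 4: σ(4) = 5; τ(5) = 8; ρ(8) = 7. Hence (στρ)(4) = 7.

7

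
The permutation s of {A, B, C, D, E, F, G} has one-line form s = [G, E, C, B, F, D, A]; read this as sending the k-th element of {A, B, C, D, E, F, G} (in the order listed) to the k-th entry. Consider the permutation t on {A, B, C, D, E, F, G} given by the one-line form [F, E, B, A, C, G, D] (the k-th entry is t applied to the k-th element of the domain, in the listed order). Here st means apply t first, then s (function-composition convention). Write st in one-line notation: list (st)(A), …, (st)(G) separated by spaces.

D F E G C A B

For each element, apply t then s: A → F → D; B → E → F; C → B → E; D → A → G; E → C → C; F → G → A; G → D → B.
Collecting the images, st = [D F E G C A B].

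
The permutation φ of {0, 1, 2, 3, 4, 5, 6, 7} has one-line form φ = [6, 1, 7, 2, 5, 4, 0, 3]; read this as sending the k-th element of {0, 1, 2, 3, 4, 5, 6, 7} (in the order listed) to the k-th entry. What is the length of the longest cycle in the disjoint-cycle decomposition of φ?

Decomposing into disjoint cycles gives (0, 6)(2, 7, 3)(4, 5); the longest has length 3.

3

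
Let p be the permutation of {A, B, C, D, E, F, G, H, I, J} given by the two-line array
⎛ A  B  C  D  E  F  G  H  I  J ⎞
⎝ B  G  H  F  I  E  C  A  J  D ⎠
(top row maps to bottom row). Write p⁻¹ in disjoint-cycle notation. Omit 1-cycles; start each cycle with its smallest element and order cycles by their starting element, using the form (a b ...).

(A H C G B)(D J I E F)

First write p in disjoint cycles: (A B G C H)(D F E I J).
Reversing each cycle (and rotating so the smallest element leads) gives p⁻¹ = (A H C G B)(D J I E F).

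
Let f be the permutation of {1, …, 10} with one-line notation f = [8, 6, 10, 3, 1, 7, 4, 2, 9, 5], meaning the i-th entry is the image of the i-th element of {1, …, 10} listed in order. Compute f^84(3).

1

Tracing 3 → 10 → … returns to 3 after 9 steps, so 3 lies in a 9-cycle (1, 8, 2, 6, 7, 4, 3, 10, 5).
Since the cycle has length 9, f^84 acts on it the same as f^3 (84 mod 9 = 3).
Advancing 3 steps from 3: 3 → 10 → 5 → 1.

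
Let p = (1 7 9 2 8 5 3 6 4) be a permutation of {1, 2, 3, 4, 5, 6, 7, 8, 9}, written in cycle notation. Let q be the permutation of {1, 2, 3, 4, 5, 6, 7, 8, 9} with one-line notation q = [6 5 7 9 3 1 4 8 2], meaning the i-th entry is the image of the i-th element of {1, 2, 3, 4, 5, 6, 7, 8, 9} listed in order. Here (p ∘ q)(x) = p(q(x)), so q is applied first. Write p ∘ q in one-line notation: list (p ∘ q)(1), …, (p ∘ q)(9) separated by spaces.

4 3 9 2 6 7 1 5 8

For each element, apply q then p: 1 → 6 → 4; 2 → 5 → 3; 3 → 7 → 9; 4 → 9 → 2; 5 → 3 → 6; 6 → 1 → 7; 7 → 4 → 1; 8 → 8 → 5; 9 → 2 → 8.
So p ∘ q in one-line form is 4 3 9 2 6 7 1 5 8.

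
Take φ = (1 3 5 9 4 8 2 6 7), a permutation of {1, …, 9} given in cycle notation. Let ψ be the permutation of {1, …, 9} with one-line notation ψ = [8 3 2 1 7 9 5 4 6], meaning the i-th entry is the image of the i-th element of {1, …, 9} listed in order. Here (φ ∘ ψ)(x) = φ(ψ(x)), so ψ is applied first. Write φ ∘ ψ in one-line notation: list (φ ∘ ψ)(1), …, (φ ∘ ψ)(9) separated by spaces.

2 5 6 3 1 4 9 8 7

For each element, apply ψ then φ: 1 → 8 → 2; 2 → 3 → 5; 3 → 2 → 6; 4 → 1 → 3; 5 → 7 → 1; 6 → 9 → 4; 7 → 5 → 9; 8 → 4 → 8; 9 → 6 → 7.
Collecting the images, φ ∘ ψ = [2 5 6 3 1 4 9 8 7].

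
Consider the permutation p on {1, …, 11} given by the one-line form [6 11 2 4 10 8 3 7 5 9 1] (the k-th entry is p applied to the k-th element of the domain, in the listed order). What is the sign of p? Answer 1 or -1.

1

In disjoint-cycle form the cycle lengths are 7, 3, 1.
A cycle is odd iff its length is even; p has 0 even-length cycles, so sgn(p) = (−1)^0 and p is even.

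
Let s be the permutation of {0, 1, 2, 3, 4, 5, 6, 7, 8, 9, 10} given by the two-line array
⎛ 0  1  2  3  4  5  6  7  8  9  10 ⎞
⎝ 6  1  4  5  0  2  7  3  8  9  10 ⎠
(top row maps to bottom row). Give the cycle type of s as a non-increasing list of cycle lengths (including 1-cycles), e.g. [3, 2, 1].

[7, 1, 1, 1, 1]

The disjoint cycles are (0, 6, 7, 3, 5, 2, 4)(1)(8)(9)(10), with lengths 7, 1, 1, 1, 1 in non-increasing order.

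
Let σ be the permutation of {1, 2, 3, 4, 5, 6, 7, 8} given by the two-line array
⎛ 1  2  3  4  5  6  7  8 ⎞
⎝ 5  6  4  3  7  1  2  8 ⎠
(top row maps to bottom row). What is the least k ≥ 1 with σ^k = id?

Writing σ as disjoint cycles, the cycle lengths are 5, 2, 1.
The order of σ is the least common multiple of its cycle lengths: lcm(5, 2) = 10.

10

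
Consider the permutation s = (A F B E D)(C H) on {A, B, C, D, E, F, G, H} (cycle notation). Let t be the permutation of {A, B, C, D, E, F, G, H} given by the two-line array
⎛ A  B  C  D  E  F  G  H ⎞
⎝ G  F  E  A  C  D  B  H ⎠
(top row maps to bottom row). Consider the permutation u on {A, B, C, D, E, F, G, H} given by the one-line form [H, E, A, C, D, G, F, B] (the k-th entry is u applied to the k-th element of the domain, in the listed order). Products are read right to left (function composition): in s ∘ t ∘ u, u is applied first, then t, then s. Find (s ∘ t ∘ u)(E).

Chase E: u(E) = D; t(D) = A; s(A) = F. Hence (s ∘ t ∘ u)(E) = F.

F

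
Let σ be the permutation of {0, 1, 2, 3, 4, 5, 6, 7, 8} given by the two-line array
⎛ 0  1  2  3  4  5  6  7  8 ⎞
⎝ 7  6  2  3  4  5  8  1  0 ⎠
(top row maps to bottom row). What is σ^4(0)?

Tracing 0 → 7 → … returns to 0 after 5 steps, so 0 lies in a 5-cycle (0, 7, 1, 6, 8).
Stepping 4 places around the cycle: 0 → 7 → 1 → 6 → 8.

8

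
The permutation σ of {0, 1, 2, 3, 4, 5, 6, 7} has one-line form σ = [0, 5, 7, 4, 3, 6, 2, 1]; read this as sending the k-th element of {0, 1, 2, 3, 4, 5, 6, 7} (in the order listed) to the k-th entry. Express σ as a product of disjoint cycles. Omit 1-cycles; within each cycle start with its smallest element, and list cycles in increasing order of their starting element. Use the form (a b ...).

From 1: 1 → 5 → 6 → 2 → 7 → 1, closing the cycle (1 5 6 2 7).
Continuing from each remaining unvisited element yields (1 5 6 2 7)(3 4).

(1 5 6 2 7)(3 4)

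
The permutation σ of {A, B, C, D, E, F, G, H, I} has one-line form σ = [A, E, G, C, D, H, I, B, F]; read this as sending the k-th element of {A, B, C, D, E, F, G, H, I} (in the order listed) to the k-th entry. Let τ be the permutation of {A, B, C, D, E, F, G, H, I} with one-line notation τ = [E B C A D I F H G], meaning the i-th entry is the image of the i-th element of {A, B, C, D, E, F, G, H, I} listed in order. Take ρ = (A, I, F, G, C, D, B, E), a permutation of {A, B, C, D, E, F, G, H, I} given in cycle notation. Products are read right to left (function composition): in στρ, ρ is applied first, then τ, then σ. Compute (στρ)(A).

I

Apply the permutations in order: ρ(A) = I, then τ(I) = G, then σ(G) = I. So (στρ)(A) = I.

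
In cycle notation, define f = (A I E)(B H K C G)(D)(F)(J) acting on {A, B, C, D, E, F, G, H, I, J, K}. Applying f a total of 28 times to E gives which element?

A

E lies in the 3-cycle (A I E).
Powers repeat with period 3 on this cycle, and 28 mod 3 = 1, so f^28(E) = f^1(E).
Advancing 1 step from E: E → A.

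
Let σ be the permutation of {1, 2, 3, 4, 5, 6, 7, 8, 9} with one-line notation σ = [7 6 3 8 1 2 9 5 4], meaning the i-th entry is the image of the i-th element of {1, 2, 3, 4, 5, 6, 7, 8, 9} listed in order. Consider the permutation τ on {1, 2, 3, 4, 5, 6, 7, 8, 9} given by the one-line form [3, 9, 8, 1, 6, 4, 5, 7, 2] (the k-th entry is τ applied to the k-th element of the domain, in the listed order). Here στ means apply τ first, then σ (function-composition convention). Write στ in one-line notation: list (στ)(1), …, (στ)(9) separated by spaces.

Chase each element through τ then σ: 1 → 3 → 3; 2 → 9 → 4; 3 → 8 → 5; 4 → 1 → 7; 5 → 6 → 2; 6 → 4 → 8; 7 → 5 → 1; 8 → 7 → 9; 9 → 2 → 6.
Collecting the images, στ = [3 4 5 7 2 8 1 9 6].

3 4 5 7 2 8 1 9 6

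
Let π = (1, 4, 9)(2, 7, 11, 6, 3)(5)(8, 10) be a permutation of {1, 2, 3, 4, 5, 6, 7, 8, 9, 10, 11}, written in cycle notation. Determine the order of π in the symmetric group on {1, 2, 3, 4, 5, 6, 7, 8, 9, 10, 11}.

30

The disjoint cycles have lengths 5, 3, 2, 1.
The order is lcm(5, 3, 2) = 30.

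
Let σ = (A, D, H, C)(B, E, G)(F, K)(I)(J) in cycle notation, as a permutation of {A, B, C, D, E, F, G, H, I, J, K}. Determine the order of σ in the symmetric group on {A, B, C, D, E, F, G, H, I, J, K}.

The disjoint cycles have lengths 4, 3, 2, 1, 1.
The order is lcm(4, 3, 2) = 12.

12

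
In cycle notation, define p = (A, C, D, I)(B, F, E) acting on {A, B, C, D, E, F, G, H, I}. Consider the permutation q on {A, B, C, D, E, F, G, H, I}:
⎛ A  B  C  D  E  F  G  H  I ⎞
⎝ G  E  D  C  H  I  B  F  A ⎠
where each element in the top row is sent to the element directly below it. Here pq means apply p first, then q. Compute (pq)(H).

p(H) = H, then q(H) = F; composing gives (pq)(H) = F.

F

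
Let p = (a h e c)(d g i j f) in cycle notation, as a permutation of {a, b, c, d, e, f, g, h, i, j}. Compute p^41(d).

g

d lies in the 5-cycle (d g i j f).
Since the cycle has length 5, p^41 acts on it the same as p^1 (41 mod 5 = 1).
Advancing 1 step from d: d → g.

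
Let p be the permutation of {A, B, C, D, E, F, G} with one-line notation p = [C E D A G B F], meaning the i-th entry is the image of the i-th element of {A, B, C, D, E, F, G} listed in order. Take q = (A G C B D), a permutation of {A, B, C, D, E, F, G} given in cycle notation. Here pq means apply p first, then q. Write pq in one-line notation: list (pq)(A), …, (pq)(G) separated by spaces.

(pq)(x) = q(p(x)). Computing each image: q(p(A)) = q(C) = B, q(p(B)) = q(E) = E, q(p(C)) = q(D) = A, q(p(D)) = q(A) = G, q(p(E)) = q(G) = C, q(p(F)) = q(B) = D, q(p(G)) = q(F) = F.
Hence pq = [B E A G C D F].

B E A G C D F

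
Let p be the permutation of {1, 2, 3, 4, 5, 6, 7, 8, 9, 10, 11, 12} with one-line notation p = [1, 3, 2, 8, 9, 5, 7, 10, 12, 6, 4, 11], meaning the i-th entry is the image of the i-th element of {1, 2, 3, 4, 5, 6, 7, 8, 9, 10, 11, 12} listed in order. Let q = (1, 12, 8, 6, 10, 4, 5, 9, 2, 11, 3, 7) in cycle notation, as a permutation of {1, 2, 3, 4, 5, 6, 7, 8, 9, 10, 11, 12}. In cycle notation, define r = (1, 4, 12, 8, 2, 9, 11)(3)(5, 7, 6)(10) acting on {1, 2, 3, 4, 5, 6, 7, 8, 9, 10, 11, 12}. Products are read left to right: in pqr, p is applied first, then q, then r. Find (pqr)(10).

10

(pqr)(10) = r(q(p(10))). p(10) = 6, then q(6) = 10, then r(10) = 10, so the result is 10.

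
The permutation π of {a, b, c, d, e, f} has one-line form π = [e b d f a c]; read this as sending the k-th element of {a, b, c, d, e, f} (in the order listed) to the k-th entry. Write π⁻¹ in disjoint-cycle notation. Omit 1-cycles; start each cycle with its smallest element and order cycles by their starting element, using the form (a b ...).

First write π in disjoint cycles: (a e)(c d f).
The inverse reverses every cycle; in canonical form, π⁻¹ = (a e)(c f d).

(a e)(c f d)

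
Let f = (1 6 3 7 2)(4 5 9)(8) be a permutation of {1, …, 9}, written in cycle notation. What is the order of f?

The cycle type of f is (5, 3, 1).
The order is lcm(5, 3) = 15.

15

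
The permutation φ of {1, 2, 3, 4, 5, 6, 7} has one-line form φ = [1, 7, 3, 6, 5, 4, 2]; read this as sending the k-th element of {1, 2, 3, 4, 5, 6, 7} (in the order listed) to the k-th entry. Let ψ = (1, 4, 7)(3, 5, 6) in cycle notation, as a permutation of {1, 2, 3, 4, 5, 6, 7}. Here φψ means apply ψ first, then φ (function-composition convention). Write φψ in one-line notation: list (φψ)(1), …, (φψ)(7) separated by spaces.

Chase each element through ψ then φ: 1 → 4 → 6; 2 → 2 → 7; 3 → 5 → 5; 4 → 7 → 2; 5 → 6 → 4; 6 → 3 → 3; 7 → 1 → 1.
Collecting the images, φψ = [6 7 5 2 4 3 1].

6 7 5 2 4 3 1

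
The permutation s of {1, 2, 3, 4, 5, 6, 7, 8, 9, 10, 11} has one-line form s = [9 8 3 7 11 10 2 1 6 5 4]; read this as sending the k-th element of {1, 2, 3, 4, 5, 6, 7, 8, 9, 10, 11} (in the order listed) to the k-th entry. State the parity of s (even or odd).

In disjoint-cycle form the cycle lengths are 10, 1.
A cycle of length ℓ contributes ℓ−1 transpositions, so s is a product of 9 transpositions — odd.

odd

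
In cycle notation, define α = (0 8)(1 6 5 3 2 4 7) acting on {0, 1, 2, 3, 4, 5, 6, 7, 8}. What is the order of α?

The cycle type of α is (7, 2).
The order of α is the least common multiple of its cycle lengths: lcm(7, 2) = 14.

14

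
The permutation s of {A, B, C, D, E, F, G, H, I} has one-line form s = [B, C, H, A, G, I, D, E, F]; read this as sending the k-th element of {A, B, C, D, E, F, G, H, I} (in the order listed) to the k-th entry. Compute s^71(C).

Tracing C → H → … returns to C after 7 steps, so C lies in a 7-cycle (A B C H E G D).
Powers repeat with period 7 on this cycle, and 71 mod 7 = 1, so s^71(C) = s^1(C).
Stepping 1 place around the cycle: C → H.

H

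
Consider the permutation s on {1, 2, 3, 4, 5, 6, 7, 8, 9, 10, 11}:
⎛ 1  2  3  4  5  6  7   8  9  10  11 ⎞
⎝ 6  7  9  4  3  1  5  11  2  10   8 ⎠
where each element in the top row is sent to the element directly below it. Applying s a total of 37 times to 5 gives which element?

9

Tracing 5 → 3 → … returns to 5 after 5 steps, so 5 lies in a 5-cycle (2 7 5 3 9).
Powers repeat with period 5 on this cycle, and 37 mod 5 = 2, so s^37(5) = s^2(5).
Stepping 2 places around the cycle: 5 → 3 → 9.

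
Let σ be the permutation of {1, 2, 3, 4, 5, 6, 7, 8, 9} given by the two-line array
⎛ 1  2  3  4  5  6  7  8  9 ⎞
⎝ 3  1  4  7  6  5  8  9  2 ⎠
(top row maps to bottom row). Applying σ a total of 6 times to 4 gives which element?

Tracing 4 → 7 → … returns to 4 after 7 steps, so 4 lies in a 7-cycle (1, 3, 4, 7, 8, 9, 2).
Stepping 6 places around the cycle: 4 → 7 → 8 → 9 → 2 → 1 → 3.

3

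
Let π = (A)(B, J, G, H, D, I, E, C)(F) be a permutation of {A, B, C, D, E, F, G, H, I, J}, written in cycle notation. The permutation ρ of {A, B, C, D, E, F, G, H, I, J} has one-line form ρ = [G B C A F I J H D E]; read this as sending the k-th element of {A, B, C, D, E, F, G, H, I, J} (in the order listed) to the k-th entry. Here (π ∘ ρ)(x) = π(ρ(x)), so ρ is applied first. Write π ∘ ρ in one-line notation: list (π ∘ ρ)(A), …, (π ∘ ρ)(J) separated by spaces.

H J B A F E G D I C

Chase each element through ρ then π: A → G → H; B → B → J; C → C → B; D → A → A; E → F → F; F → I → E; G → J → G; H → H → D; I → D → I; J → E → C.
Collecting the images, π ∘ ρ = [H J B A F E G D I C].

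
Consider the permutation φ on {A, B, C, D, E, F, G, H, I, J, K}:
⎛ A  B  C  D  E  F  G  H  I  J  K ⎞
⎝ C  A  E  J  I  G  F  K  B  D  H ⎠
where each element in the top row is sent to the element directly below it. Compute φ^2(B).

Tracing B → A → … returns to B after 5 steps, so B lies in a 5-cycle (A C E I B).
Advancing 2 steps from B: B → A → C.

C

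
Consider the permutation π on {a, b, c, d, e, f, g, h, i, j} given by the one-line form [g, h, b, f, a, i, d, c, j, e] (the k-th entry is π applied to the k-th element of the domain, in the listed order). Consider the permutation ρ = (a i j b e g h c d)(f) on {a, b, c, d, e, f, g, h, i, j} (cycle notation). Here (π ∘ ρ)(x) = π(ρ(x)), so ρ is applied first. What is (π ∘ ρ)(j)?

h

First apply ρ: ρ(j) = b, then π(b) = h. Thus (π ∘ ρ)(j) = h.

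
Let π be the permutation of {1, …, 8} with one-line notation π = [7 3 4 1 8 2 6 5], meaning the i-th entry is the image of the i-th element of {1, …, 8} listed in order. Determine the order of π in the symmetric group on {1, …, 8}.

6

The disjoint-cycle form of π has cycle lengths 6, 2.
The order is lcm(6, 2) = 6.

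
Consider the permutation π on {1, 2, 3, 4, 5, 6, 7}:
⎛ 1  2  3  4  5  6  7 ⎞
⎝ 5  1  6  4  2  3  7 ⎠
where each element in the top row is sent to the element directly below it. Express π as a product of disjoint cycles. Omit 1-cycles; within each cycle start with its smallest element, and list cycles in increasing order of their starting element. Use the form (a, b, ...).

Iterating π from 1 gives 1 → 5 → 2 → 1; that is the 3-cycle (1, 5, 2).
Continuing from each remaining unvisited element yields (1, 5, 2)(3, 6).

(1, 5, 2)(3, 6)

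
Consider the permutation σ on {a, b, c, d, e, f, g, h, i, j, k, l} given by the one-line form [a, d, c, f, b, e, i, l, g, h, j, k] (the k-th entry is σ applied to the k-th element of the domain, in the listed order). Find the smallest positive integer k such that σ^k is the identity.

The disjoint-cycle form of σ has cycle lengths 4, 4, 2, 1, 1.
The order is lcm(4, 4, 2) = 4.

4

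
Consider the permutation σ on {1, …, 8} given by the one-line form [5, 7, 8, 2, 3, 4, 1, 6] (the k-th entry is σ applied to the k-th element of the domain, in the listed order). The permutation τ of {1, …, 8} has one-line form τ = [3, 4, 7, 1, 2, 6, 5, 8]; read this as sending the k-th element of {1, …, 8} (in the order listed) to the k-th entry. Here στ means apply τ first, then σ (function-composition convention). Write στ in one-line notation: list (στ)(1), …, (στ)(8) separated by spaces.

8 2 1 5 7 4 3 6

(στ)(x) = σ(τ(x)). Computing each image: σ(τ(1)) = σ(3) = 8, σ(τ(2)) = σ(4) = 2, σ(τ(3)) = σ(7) = 1, σ(τ(4)) = σ(1) = 5, σ(τ(5)) = σ(2) = 7, σ(τ(6)) = σ(6) = 4, σ(τ(7)) = σ(5) = 3, σ(τ(8)) = σ(8) = 6.
Hence στ = [8 2 1 5 7 4 3 6].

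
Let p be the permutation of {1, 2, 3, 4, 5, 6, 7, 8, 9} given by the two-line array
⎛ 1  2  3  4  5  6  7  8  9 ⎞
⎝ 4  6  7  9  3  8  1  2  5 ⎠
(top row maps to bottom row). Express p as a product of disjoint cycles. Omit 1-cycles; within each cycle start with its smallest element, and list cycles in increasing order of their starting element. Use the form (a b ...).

(1 4 9 5 3 7)(2 6 8)

Start at 1 and follow images: 1 → 4 → 9 → 5 → 3 → 7 → 1, giving the cycle (1 4 9 5 3 7).
Continuing from each remaining unvisited element yields (1 4 9 5 3 7)(2 6 8).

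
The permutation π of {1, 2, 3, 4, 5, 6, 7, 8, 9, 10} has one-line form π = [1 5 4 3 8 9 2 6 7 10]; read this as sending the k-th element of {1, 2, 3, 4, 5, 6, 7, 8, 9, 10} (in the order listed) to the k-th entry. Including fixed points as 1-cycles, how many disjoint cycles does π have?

4

The cycle decomposition is (1)(2 5 8 6 9 7)(3 4)(10), which has 4 cycles (counting 1-cycles).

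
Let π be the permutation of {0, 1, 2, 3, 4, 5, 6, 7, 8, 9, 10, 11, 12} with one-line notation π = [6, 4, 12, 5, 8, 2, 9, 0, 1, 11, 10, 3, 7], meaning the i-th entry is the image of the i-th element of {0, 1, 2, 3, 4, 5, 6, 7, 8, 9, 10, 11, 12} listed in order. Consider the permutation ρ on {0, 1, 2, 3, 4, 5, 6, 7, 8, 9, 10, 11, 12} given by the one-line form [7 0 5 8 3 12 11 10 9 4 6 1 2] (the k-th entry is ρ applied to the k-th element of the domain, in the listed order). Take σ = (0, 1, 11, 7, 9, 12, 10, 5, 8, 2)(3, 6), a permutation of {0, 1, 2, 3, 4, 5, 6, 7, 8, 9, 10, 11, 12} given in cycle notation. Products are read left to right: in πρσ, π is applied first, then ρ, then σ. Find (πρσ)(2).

0

Chase 2: π(2) = 12; ρ(12) = 2; σ(2) = 0. Hence (πρσ)(2) = 0.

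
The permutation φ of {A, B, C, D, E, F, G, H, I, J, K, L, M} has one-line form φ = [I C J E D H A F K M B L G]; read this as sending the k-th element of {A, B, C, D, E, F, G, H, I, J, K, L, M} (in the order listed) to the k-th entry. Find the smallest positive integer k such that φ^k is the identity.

Writing φ as disjoint cycles, the cycle lengths are 8, 2, 2, 1.
The order is lcm(8, 2, 2) = 8.

8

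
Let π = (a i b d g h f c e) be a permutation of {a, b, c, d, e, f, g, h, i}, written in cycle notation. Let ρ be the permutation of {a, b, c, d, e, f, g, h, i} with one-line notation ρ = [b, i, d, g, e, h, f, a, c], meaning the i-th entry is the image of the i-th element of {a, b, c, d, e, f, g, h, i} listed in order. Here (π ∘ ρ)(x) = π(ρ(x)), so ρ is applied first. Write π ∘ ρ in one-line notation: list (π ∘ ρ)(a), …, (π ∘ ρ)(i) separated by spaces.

d b g h a f c i e

(π ∘ ρ)(x) = π(ρ(x)). Computing each image: π(ρ(a)) = π(b) = d, π(ρ(b)) = π(i) = b, π(ρ(c)) = π(d) = g, π(ρ(d)) = π(g) = h, π(ρ(e)) = π(e) = a, π(ρ(f)) = π(h) = f, π(ρ(g)) = π(f) = c, π(ρ(h)) = π(a) = i, π(ρ(i)) = π(c) = e.
Hence π ∘ ρ = [d b g h a f c i e].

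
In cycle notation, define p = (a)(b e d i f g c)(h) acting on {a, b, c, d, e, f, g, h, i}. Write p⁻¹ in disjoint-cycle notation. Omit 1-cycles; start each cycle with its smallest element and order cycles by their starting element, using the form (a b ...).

(b c g f i d e)

If p sends a → b within a cycle, p⁻¹ sends b → a; equivalently, reverse each cycle.
After reversing and putting each cycle's least element first, p⁻¹ = (b c g f i d e).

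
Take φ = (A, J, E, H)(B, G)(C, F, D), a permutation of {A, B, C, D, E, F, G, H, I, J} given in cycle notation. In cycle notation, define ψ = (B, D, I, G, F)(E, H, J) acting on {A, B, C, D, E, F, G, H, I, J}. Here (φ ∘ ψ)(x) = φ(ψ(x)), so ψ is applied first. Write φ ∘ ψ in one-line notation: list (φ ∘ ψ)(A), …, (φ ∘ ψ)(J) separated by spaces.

Chase each element through ψ then φ: A → A → J; B → D → C; C → C → F; D → I → I; E → H → A; F → B → G; G → F → D; H → J → E; I → G → B; J → E → H.
So φ ∘ ψ in one-line form is J C F I A G D E B H.

J C F I A G D E B H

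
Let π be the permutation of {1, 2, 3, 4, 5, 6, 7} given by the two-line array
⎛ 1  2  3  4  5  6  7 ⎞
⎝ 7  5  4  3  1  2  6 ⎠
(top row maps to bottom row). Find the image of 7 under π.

6

The entry below 7 in the array is 6, so π(7) = 6.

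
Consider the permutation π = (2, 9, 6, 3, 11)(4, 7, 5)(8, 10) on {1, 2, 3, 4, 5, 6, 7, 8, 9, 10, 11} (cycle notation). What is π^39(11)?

11 lies in the 5-cycle (2, 9, 6, 3, 11).
On a 5-cycle, π^5 is the identity, so π^39 = π^4 there (39 ≡ 4 mod 5).
Advancing 4 steps from 11: 11 → 2 → 9 → 6 → 3.

3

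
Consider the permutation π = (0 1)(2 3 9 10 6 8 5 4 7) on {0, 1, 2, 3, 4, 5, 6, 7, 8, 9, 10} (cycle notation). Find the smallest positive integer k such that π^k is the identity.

The disjoint cycles have lengths 9, 2.
The order is lcm(9, 2) = 18.

18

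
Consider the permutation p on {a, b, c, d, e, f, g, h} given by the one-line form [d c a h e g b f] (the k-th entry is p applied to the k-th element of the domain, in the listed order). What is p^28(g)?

Tracing g → b → … returns to g after 7 steps, so g lies in a 7-cycle (a d h f g b c).
Since the cycle has length 7, p^28 acts on it the same as p^0 (28 mod 7 = 0).
So p^28(g) = g.

g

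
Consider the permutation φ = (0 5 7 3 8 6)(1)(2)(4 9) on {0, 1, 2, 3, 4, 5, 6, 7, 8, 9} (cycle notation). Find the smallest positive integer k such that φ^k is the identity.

The cycle type of φ is (6, 2, 1, 1).
The order of φ is the least common multiple of its cycle lengths: lcm(6, 2) = 6.

6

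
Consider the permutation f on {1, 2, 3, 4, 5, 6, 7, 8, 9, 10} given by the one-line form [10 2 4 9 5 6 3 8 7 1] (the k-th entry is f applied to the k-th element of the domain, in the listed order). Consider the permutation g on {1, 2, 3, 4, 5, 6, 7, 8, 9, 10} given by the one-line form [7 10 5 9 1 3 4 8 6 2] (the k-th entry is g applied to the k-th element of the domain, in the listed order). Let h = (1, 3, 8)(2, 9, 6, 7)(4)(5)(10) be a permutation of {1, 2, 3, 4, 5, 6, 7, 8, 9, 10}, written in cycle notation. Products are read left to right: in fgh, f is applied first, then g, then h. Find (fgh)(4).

7

(fgh)(4) = h(g(f(4))). f(4) = 9, then g(9) = 6, then h(6) = 7, so the result is 7.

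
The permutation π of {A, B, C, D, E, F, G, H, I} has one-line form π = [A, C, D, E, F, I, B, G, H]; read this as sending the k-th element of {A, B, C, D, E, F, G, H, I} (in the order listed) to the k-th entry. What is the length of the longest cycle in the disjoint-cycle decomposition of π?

Decomposing into disjoint cycles gives (B, C, D, E, F, I, H, G); the longest has length 8.

8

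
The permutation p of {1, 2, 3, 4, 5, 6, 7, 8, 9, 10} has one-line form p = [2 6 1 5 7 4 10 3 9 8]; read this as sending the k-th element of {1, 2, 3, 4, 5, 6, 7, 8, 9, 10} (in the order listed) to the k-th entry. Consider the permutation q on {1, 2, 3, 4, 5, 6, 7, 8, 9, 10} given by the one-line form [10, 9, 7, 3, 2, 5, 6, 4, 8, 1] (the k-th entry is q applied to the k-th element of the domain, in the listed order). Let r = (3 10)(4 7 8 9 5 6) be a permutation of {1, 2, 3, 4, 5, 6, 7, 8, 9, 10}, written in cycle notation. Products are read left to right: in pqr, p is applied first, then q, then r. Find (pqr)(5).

(pqr)(5) = r(q(p(5))). p(5) = 7, then q(7) = 6, then r(6) = 4, so the result is 4.

4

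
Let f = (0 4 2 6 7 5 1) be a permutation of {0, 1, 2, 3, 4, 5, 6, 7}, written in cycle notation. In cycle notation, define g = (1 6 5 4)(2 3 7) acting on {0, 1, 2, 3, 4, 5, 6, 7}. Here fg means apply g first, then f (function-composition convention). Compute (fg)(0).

4

(fg)(0) = f(g(0)). g(0) = 0, then f(0) = 4. So (fg)(0) = 4.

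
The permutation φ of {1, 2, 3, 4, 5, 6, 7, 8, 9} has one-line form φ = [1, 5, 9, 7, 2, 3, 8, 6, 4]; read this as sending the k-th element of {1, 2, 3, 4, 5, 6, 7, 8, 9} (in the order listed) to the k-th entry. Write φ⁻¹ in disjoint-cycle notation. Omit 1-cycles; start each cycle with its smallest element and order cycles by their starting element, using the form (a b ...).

First write φ in disjoint cycles: (2 5)(3 9 4 7 8 6).
The inverse reverses every cycle; in canonical form, φ⁻¹ = (2 5)(3 6 8 7 4 9).

(2 5)(3 6 8 7 4 9)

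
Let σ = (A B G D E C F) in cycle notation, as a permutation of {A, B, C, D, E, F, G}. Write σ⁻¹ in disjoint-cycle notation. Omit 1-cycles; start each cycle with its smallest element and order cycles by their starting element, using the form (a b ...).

Inverting a permutation written in cycle notation just reverses the order within every cycle.
Reversing each cycle of σ and rotating so the smallest element leads gives (A F C E D G B).

(A F C E D G B)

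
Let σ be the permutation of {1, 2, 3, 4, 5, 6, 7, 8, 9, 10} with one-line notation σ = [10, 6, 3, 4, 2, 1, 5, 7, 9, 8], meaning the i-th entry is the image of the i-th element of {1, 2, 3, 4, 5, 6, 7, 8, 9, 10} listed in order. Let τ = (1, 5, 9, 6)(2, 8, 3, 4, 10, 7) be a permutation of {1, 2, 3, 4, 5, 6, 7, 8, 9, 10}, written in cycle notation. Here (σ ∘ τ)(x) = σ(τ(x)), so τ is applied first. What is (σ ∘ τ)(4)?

τ(4) = 10, then σ(10) = 8; composing gives (σ ∘ τ)(4) = 8.

8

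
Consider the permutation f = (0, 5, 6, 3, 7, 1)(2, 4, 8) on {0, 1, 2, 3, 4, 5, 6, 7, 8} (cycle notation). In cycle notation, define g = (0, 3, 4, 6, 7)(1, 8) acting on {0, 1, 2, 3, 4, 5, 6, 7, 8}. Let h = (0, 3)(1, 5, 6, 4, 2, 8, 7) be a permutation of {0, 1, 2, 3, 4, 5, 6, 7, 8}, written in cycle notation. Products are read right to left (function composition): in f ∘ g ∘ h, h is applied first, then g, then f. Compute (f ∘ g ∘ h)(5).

Apply the permutations in order: h(5) = 6, then g(6) = 7, then f(7) = 1. So (f ∘ g ∘ h)(5) = 1.

1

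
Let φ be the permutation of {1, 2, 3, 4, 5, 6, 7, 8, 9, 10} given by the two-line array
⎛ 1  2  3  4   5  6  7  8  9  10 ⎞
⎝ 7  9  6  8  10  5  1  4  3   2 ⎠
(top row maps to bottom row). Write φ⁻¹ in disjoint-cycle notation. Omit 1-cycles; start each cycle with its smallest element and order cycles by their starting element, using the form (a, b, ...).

(1, 7)(2, 10, 5, 6, 3, 9)(4, 8)

The cycle decomposition of φ is (1, 7)(2, 9, 3, 6, 5, 10)(4, 8).
The inverse reverses every cycle; in canonical form, φ⁻¹ = (1, 7)(2, 10, 5, 6, 3, 9)(4, 8).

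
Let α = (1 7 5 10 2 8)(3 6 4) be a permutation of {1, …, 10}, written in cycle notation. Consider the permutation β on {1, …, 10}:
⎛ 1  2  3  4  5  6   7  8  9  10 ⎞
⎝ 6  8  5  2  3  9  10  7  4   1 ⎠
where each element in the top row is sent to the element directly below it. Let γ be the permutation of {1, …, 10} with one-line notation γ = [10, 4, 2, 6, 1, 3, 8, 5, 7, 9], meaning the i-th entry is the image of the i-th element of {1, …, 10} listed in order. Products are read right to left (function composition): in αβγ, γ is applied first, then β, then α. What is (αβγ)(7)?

5

(αβγ)(7) = α(β(γ(7))). γ(7) = 8, then β(8) = 7, then α(7) = 5, so the result is 5.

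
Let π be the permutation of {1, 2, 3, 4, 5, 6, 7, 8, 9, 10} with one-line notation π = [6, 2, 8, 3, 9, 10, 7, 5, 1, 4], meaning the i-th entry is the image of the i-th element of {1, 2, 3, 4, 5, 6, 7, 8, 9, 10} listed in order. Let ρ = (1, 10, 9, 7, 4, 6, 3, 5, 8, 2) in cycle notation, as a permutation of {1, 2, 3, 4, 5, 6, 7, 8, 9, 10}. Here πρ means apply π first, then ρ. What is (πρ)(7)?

4

First apply π: π(7) = 7, then ρ(7) = 4. Thus (πρ)(7) = 4.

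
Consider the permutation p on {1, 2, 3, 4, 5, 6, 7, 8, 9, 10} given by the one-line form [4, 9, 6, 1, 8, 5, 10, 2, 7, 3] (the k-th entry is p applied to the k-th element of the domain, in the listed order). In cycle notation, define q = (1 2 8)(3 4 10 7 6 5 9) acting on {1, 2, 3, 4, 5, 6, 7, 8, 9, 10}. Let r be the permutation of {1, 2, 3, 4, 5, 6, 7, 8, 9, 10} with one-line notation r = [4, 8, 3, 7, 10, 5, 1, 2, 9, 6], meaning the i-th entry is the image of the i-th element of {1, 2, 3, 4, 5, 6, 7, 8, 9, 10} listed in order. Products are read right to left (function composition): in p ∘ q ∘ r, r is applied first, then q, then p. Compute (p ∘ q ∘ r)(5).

10

Apply the permutations in order: r(5) = 10, then q(10) = 7, then p(7) = 10. So (p ∘ q ∘ r)(5) = 10.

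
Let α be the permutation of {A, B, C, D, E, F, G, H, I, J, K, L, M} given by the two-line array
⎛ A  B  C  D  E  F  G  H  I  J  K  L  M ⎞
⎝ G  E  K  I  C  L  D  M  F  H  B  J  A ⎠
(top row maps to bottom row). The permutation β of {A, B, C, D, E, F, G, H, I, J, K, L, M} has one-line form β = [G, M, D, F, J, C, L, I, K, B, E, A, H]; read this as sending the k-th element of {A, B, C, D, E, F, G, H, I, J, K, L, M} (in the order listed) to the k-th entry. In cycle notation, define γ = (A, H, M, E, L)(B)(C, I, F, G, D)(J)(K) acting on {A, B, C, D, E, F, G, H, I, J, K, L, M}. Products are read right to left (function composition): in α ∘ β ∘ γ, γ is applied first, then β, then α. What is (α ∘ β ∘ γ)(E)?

G

(α ∘ β ∘ γ)(E) = α(β(γ(E))). γ(E) = L, then β(L) = A, then α(A) = G, so the result is G.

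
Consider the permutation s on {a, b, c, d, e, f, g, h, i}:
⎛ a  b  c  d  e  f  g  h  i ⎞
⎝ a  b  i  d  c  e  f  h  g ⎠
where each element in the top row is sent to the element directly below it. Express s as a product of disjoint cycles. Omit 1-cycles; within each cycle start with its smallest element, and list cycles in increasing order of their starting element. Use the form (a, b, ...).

From c: c → i → g → f → e → c, closing the cycle (c, i, g, f, e).
Repeating from the next unused element and collecting all non-trivial cycles gives (c, i, g, f, e).

(c, i, g, f, e)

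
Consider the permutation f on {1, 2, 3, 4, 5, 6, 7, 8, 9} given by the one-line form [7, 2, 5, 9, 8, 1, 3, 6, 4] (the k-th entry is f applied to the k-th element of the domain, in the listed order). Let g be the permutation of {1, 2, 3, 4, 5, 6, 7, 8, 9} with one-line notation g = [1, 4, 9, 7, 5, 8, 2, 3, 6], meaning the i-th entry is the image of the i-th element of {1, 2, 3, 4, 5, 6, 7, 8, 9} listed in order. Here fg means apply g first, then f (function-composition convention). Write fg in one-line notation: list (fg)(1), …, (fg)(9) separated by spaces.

7 9 4 3 8 6 2 5 1

Chase each element through g then f: 1 → 1 → 7; 2 → 4 → 9; 3 → 9 → 4; 4 → 7 → 3; 5 → 5 → 8; 6 → 8 → 6; 7 → 2 → 2; 8 → 3 → 5; 9 → 6 → 1.
Collecting the images, fg = [7 9 4 3 8 6 2 5 1].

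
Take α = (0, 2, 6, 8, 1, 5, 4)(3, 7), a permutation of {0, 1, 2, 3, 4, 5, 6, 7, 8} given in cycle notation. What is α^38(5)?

2

5 lies in the 7-cycle (0, 2, 6, 8, 1, 5, 4).
On a 7-cycle, α^7 is the identity, so α^38 = α^3 there (38 ≡ 3 mod 7).
Advancing 3 steps from 5: 5 → 4 → 0 → 2.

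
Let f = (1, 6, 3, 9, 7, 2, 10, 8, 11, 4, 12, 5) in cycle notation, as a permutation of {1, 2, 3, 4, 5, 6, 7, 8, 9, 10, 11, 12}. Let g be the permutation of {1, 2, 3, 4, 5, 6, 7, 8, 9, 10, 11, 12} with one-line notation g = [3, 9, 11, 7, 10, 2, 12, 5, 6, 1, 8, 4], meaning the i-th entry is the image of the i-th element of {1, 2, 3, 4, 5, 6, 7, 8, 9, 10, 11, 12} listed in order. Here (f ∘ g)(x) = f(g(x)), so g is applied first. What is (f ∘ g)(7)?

5

g(7) = 12, then f(12) = 5; composing gives (f ∘ g)(7) = 5.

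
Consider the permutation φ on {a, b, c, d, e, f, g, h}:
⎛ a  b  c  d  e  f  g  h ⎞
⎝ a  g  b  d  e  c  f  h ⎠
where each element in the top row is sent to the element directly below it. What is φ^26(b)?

Tracing b → g → … returns to b after 4 steps, so b lies in a 4-cycle (b g f c).
Since the cycle has length 4, φ^26 acts on it the same as φ^2 (26 mod 4 = 2).
Advancing 2 steps from b: b → g → f.

f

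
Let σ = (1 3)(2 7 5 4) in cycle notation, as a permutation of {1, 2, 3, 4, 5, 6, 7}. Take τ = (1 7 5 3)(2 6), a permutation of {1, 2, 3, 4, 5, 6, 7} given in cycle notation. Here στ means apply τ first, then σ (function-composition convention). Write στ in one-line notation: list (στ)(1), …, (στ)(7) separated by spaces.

(στ)(x) = σ(τ(x)). Computing each image: σ(τ(1)) = σ(7) = 5, σ(τ(2)) = σ(6) = 6, σ(τ(3)) = σ(1) = 3, σ(τ(4)) = σ(4) = 2, σ(τ(5)) = σ(3) = 1, σ(τ(6)) = σ(2) = 7, σ(τ(7)) = σ(5) = 4.
Hence στ = [5 6 3 2 1 7 4].

5 6 3 2 1 7 4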